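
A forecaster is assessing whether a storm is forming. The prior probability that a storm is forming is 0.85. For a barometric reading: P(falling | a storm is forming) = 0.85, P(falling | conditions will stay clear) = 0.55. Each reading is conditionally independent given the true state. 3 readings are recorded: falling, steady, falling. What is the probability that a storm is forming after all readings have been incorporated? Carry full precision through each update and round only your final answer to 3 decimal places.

After 'falling': P(storm) = 0.85·0.8500 / (0.85·0.8500 + 0.55·0.1500) ≈ 0.8975
After 'steady': P(storm) = 0.15·0.8975 / (0.15·0.8975 + 0.45·0.1025) ≈ 0.7448
After 'falling': P(storm) = 0.85·0.7448 / (0.85·0.7448 + 0.55·0.2552) ≈ 0.8186

0.819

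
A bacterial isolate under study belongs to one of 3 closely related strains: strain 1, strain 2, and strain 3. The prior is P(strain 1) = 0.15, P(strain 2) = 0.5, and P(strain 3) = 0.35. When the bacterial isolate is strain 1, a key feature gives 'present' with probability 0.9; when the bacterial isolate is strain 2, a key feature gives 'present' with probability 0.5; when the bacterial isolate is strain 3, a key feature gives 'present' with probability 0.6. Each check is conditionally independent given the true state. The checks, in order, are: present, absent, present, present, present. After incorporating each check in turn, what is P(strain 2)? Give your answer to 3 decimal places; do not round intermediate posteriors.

After 'present': normaliser = 0.9·0.1500 + 0.5·0.5000 + 0.6·0.3500; P(strain 1) ≈ 0.2269, P(strain 2) ≈ 0.4202, P(strain 3) ≈ 0.3529
After 'absent': normaliser = 0.1·0.2269 + 0.5·0.4202 + 0.4·0.3529; P(strain 1) ≈ 0.0607, P(strain 2) ≈ 0.5618, P(strain 3) ≈ 0.3775
After 'present': normaliser = 0.9·0.0607 + 0.5·0.5618 + 0.6·0.3775; P(strain 1) ≈ 0.0972, P(strain 2) ≈ 0.4998, P(strain 3) ≈ 0.4030
After 'present': normaliser = 0.9·0.0972 + 0.5·0.4998 + 0.6·0.4030; P(strain 1) ≈ 0.1510, P(strain 2) ≈ 0.4315, P(strain 3) ≈ 0.4175
After 'present': normaliser = 0.9·0.1510 + 0.5·0.4315 + 0.6·0.4175; P(strain 1) ≈ 0.2257, P(strain 2) ≈ 0.3583, P(strain 3) ≈ 0.4160

0.358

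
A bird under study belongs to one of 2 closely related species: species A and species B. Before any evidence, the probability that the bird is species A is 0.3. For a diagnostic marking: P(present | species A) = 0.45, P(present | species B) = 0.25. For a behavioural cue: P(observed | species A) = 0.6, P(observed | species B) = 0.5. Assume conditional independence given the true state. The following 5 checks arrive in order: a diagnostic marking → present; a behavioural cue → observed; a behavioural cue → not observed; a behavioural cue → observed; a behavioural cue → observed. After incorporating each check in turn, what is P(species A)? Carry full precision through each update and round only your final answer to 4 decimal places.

After a diagnostic marking='present': P(species A) = 0.45·0.3000 / (0.45·0.3000 + 0.25·0.7000) ≈ 0.4355
After a behavioural cue='observed': P(species A) = 0.6·0.4355 / (0.6·0.4355 + 0.5·0.5645) ≈ 0.4807
After a behavioural cue='not observed': P(species A) = 0.4·0.4807 / (0.4·0.4807 + 0.5·0.5193) ≈ 0.4255
After a behavioural cue='observed': P(species A) = 0.6·0.4255 / (0.6·0.4255 + 0.5·0.5745) ≈ 0.4705
After a behavioural cue='observed': P(species A) = 0.6·0.4705 / (0.6·0.4705 + 0.5·0.5295) ≈ 0.5161

0.5161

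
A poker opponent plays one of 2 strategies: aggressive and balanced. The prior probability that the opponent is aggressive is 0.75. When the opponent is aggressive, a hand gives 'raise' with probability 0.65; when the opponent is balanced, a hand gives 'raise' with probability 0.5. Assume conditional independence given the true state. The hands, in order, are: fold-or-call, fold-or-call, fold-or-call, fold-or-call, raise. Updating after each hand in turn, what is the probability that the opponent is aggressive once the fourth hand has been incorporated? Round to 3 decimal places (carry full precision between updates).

After 'fold-or-call': P(aggressive) = 0.35·0.7500 / (0.35·0.7500 + 0.5·0.2500) ≈ 0.6774
After 'fold-or-call': P(aggressive) = 0.35·0.6774 / (0.35·0.6774 + 0.5·0.3226) ≈ 0.5951
After 'fold-or-call': P(aggressive) = 0.35·0.5951 / (0.35·0.5951 + 0.5·0.4049) ≈ 0.5071
After 'fold-or-call': P(aggressive) = 0.35·0.5071 / (0.35·0.5071 + 0.5·0.4929) ≈ 0.4187

0.419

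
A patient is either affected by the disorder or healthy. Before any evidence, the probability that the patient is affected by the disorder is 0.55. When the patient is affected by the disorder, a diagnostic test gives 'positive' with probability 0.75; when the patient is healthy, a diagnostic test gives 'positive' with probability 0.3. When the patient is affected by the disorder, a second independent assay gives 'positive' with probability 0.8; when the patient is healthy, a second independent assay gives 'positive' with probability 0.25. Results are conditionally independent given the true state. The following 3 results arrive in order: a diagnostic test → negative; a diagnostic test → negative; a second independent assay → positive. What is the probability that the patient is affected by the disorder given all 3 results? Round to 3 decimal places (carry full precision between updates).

0.333

After a diagnostic test='negative': P(affected) = 0.25·0.5500 / (0.25·0.5500 + 0.7·0.4500) ≈ 0.3039
After a diagnostic test='negative': P(affected) = 0.25·0.3039 / (0.25·0.3039 + 0.7·0.6961) ≈ 0.1349
After a second independent assay='positive': P(affected) = 0.8·0.1349 / (0.8·0.1349 + 0.25·0.8651) ≈ 0.3328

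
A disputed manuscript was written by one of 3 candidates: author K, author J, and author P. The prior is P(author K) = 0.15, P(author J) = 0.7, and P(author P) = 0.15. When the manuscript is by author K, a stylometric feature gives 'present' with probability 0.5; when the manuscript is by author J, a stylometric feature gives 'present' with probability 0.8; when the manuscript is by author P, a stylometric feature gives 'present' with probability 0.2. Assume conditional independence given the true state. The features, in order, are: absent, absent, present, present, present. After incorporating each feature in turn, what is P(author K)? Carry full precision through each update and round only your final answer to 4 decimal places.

0.2368

After 'absent': normaliser = 0.5·0.1500 + 0.2·0.7000 + 0.8·0.1500; P(author K) ≈ 0.2239, P(author J) ≈ 0.4179, P(author P) ≈ 0.3582
After 'absent': normaliser = 0.5·0.2239 + 0.2·0.4179 + 0.8·0.3582; P(author K) ≈ 0.2322, P(author J) ≈ 0.1734, P(author P) ≈ 0.5944
After 'present': normaliser = 0.5·0.2322 + 0.8·0.1734 + 0.2·0.5944; P(author K) ≈ 0.3107, P(author J) ≈ 0.3712, P(author P) ≈ 0.3181
After 'present': normaliser = 0.5·0.3107 + 0.8·0.3712 + 0.2·0.3181; P(author K) ≈ 0.3011, P(author J) ≈ 0.5756, P(author P) ≈ 0.1233
After 'present': normaliser = 0.5·0.3011 + 0.8·0.5756 + 0.2·0.1233; P(author K) ≈ 0.2368, P(author J) ≈ 0.7244, P(author P) ≈ 0.0388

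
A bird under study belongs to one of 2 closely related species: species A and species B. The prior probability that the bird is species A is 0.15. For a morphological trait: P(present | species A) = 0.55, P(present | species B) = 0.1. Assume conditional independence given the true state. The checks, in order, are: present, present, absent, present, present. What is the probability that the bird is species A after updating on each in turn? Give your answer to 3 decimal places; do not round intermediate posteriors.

0.988

Each posterior becomes the prior for the next update.
After 'present': P(species A) = 0.55·0.1500 / (0.55·0.1500 + 0.1·0.8500) ≈ 0.4925
After 'present': P(species A) = 0.55·0.4925 / (0.55·0.4925 + 0.1·0.5075) ≈ 0.8422
After 'absent': P(species A) = 0.45·0.8422 / (0.45·0.8422 + 0.9·0.1578) ≈ 0.7275
After 'present': P(species A) = 0.55·0.7275 / (0.55·0.7275 + 0.1·0.2725) ≈ 0.9362
After 'present': P(species A) = 0.55·0.9362 / (0.55·0.9362 + 0.1·0.0638) ≈ 0.9878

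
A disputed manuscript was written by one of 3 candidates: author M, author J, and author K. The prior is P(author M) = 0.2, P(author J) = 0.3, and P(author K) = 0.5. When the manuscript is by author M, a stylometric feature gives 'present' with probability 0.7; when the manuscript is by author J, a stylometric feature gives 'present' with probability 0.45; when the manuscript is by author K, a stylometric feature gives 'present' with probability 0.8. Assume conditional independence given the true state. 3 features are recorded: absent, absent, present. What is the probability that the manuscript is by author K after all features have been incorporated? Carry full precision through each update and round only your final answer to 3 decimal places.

0.230

After 'absent': normaliser = 0.3·0.2000 + 0.55·0.3000 + 0.2·0.5000; P(author M) ≈ 0.1846, P(author J) ≈ 0.5077, P(author K) ≈ 0.3077
After 'absent': normaliser = 0.3·0.1846 + 0.55·0.5077 + 0.2·0.3077; P(author M) ≈ 0.1398, P(author J) ≈ 0.7049, P(author K) ≈ 0.1553
After 'present': normaliser = 0.7·0.1398 + 0.45·0.7049 + 0.8·0.1553; P(author M) ≈ 0.1815, P(author J) ≈ 0.5881, P(author K) ≈ 0.2304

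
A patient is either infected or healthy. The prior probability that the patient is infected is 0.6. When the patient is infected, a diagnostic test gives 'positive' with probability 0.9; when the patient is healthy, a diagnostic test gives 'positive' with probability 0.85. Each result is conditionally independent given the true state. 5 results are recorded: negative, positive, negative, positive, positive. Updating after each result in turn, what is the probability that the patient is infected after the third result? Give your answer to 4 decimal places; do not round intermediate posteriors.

0.4138

After 'negative': P(infected) = 0.1·0.6000 / (0.1·0.6000 + 0.15·0.4000) ≈ 0.5000
After 'positive': P(infected) = 0.9·0.5000 / (0.9·0.5000 + 0.85·0.5000) ≈ 0.5143
After 'negative': P(infected) = 0.1·0.5143 / (0.1·0.5143 + 0.15·0.4857) ≈ 0.4138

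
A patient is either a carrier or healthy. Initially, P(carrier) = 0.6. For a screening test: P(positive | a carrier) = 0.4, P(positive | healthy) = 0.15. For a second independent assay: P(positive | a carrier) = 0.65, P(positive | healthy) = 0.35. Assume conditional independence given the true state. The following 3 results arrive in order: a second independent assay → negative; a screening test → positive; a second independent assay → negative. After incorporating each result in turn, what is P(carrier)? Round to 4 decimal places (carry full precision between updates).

0.5370

After a second independent assay='negative': P(carrier) = 0.35·0.6000 / (0.35·0.6000 + 0.65·0.4000) ≈ 0.4468
After a screening test='positive': P(carrier) = 0.4·0.4468 / (0.4·0.4468 + 0.15·0.5532) ≈ 0.6829
After a second independent assay='negative': P(carrier) = 0.35·0.6829 / (0.35·0.6829 + 0.65·0.3171) ≈ 0.5370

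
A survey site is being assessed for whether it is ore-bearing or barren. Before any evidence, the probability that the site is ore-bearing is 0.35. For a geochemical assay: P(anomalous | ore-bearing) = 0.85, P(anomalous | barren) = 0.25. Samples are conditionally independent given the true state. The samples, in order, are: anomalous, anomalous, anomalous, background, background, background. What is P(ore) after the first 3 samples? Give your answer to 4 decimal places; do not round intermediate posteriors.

0.9549

Each posterior becomes the prior for the next update.
After 'anomalous': P(ore) = 0.85·0.3500 / (0.85·0.3500 + 0.25·0.6500) ≈ 0.6467
After 'anomalous': P(ore) = 0.85·0.6467 / (0.85·0.6467 + 0.25·0.3533) ≈ 0.8616
After 'anomalous': P(ore) = 0.85·0.8616 / (0.85·0.8616 + 0.25·0.1384) ≈ 0.9549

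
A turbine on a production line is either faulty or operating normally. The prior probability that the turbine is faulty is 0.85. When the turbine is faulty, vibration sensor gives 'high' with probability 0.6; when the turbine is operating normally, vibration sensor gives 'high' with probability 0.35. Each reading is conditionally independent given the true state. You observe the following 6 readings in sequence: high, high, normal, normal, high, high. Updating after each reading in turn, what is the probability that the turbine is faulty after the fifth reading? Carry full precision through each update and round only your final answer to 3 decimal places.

0.915

After 'high': P(faulty) = 0.6·0.8500 / (0.6·0.8500 + 0.35·0.1500) ≈ 0.9067
After 'high': P(faulty) = 0.6·0.9067 / (0.6·0.9067 + 0.35·0.0933) ≈ 0.9434
After 'normal': P(faulty) = 0.4·0.9434 / (0.4·0.9434 + 0.65·0.0566) ≈ 0.9111
After 'normal': P(faulty) = 0.4·0.9111 / (0.4·0.9111 + 0.65·0.0889) ≈ 0.8631
After 'high': P(faulty) = 0.6·0.8631 / (0.6·0.8631 + 0.35·0.1369) ≈ 0.9153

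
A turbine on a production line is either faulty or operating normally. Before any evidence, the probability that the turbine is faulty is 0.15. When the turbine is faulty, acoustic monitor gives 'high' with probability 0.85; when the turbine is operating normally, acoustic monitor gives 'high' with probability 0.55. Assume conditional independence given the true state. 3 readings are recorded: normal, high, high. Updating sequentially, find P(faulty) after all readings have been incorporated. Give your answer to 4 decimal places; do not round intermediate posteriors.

After 'normal': P(faulty) = 0.15·0.1500 / (0.15·0.1500 + 0.45·0.8500) ≈ 0.0556
After 'high': P(faulty) = 0.85·0.0556 / (0.85·0.0556 + 0.55·0.9444) ≈ 0.0833
After 'high': P(faulty) = 0.85·0.0833 / (0.85·0.0833 + 0.55·0.9167) ≈ 0.1232

0.1232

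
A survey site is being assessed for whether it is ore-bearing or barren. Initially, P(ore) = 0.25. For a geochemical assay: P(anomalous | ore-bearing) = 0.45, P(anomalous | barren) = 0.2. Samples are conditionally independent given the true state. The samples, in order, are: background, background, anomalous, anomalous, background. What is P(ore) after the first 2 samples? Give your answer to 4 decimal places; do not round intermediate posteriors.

0.1361

Each posterior becomes the prior for the next update.
After 'background': P(ore) = 0.55·0.2500 / (0.55·0.2500 + 0.8·0.7500) ≈ 0.1864
After 'background': P(ore) = 0.55·0.1864 / (0.55·0.1864 + 0.8·0.8136) ≈ 0.1361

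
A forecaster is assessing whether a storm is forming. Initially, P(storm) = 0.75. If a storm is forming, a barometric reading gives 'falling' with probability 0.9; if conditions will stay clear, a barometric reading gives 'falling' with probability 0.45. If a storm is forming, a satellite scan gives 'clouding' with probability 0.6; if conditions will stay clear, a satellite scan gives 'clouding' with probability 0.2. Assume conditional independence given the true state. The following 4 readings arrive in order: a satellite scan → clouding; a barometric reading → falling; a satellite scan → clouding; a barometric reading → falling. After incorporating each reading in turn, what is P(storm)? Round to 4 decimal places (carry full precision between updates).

Each posterior becomes the prior for the next update.
After a satellite scan='clouding': P(storm) = 0.6·0.7500 / (0.6·0.7500 + 0.2·0.2500) ≈ 0.9000
After a barometric reading='falling': P(storm) = 0.9·0.9000 / (0.9·0.9000 + 0.45·0.1000) ≈ 0.9474
After a satellite scan='clouding': P(storm) = 0.6·0.9474 / (0.6·0.9474 + 0.2·0.0526) ≈ 0.9818
After a barometric reading='falling': P(storm) = 0.9·0.9818 / (0.9·0.9818 + 0.45·0.0182) ≈ 0.9908

0.9908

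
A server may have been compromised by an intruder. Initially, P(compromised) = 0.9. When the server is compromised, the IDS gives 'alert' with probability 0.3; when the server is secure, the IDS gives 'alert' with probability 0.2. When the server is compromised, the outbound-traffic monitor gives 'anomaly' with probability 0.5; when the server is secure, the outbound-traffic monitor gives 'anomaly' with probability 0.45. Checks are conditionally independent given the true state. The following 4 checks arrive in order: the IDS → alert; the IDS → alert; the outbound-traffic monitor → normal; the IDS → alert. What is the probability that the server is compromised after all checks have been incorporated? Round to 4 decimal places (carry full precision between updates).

0.9651

Apply Bayes' rule sequentially, carrying P(compromised) forward.
After the IDS='alert': P(compromised) = 0.3·0.9000 / (0.3·0.9000 + 0.2·0.1000) ≈ 0.9310
After the IDS='alert': P(compromised) = 0.3·0.9310 / (0.3·0.9310 + 0.2·0.0690) ≈ 0.9529
After the outbound-traffic monitor='normal': P(compromised) = 0.5·0.9529 / (0.5·0.9529 + 0.55·0.0471) ≈ 0.9485
After the IDS='alert': P(compromised) = 0.3·0.9485 / (0.3·0.9485 + 0.2·0.0515) ≈ 0.9651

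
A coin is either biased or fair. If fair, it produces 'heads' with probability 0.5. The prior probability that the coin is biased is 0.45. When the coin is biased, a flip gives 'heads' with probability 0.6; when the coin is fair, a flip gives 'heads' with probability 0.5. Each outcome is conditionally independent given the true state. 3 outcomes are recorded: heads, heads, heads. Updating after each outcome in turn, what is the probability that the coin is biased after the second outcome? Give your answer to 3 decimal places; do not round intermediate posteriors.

After 'heads': P(biased) = 0.6·0.4500 / (0.6·0.4500 + 0.5·0.5500) ≈ 0.4954
After 'heads': P(biased) = 0.6·0.4954 / (0.6·0.4954 + 0.5·0.5046) ≈ 0.5409

0.541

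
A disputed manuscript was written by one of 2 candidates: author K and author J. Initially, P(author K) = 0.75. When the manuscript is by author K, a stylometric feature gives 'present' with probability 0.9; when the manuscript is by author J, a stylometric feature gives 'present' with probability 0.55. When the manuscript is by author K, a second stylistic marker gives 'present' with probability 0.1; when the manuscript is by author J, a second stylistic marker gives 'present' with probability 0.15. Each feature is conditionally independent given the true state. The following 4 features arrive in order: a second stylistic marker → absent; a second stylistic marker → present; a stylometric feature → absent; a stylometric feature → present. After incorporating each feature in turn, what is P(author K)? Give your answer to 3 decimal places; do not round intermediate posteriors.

After a second stylistic marker='absent': P(author K) = 0.9·0.7500 / (0.9·0.7500 + 0.85·0.2500) ≈ 0.7606
After a second stylistic marker='present': P(author K) = 0.1·0.7606 / (0.1·0.7606 + 0.15·0.2394) ≈ 0.6792
After a stylometric feature='absent': P(author K) = 0.1·0.6792 / (0.1·0.6792 + 0.45·0.3208) ≈ 0.3200
After a stylometric feature='present': P(author K) = 0.9·0.3200 / (0.9·0.3200 + 0.55·0.6800) ≈ 0.4350

0.435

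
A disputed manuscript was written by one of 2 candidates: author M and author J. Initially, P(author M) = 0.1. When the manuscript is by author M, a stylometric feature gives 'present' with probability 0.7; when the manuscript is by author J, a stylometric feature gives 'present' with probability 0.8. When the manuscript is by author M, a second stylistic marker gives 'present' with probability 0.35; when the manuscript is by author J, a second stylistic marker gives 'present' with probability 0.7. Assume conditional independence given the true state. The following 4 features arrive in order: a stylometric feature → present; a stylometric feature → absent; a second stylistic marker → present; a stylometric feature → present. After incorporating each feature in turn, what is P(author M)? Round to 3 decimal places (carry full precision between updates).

After a stylometric feature='present': P(author M) = 0.7·0.1000 / (0.7·0.1000 + 0.8·0.9000) ≈ 0.0886
After a stylometric feature='absent': P(author M) = 0.3·0.0886 / (0.3·0.0886 + 0.2·0.9114) ≈ 0.1273
After a second stylistic marker='present': P(author M) = 0.35·0.1273 / (0.35·0.1273 + 0.7·0.8727) ≈ 0.0680
After a stylometric feature='present': P(author M) = 0.7·0.0680 / (0.7·0.0680 + 0.8·0.9320) ≈ 0.0600

0.060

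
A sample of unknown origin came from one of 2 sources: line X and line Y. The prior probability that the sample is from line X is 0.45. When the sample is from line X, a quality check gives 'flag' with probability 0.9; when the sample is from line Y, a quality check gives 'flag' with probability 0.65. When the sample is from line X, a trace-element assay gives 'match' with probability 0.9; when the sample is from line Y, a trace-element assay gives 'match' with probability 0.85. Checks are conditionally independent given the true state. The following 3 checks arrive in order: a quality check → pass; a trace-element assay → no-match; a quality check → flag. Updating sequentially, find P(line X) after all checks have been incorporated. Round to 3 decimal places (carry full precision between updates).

0.177

Apply Bayes' rule sequentially, carrying P(line X) forward.
After a quality check='pass': P(line X) = 0.1·0.4500 / (0.1·0.4500 + 0.35·0.5500) ≈ 0.1895
After a trace-element assay='no-match': P(line X) = 0.1·0.1895 / (0.1·0.1895 + 0.15·0.8105) ≈ 0.1348
After a quality check='flag': P(line X) = 0.9·0.1348 / (0.9·0.1348 + 0.65·0.8652) ≈ 0.1775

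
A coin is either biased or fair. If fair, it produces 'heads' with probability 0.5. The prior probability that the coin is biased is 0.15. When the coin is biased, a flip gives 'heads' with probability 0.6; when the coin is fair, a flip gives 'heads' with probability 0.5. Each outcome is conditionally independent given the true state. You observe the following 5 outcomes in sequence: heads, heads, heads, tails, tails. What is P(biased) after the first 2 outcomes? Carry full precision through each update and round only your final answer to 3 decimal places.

Apply Bayes' rule sequentially, carrying P(biased) forward.
After 'heads': P(biased) = 0.6·0.1500 / (0.6·0.1500 + 0.5·0.8500) ≈ 0.1748
After 'heads': P(biased) = 0.6·0.1748 / (0.6·0.1748 + 0.5·0.8252) ≈ 0.2026

0.203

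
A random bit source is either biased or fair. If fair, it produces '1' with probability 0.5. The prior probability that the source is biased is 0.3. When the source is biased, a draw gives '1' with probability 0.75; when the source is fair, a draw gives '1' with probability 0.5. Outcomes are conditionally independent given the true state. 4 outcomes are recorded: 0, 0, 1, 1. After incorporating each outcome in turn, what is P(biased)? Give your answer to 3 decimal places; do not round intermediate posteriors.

After '0': P(biased) = 0.25·0.3000 / (0.25·0.3000 + 0.5·0.7000) ≈ 0.1765
After '0': P(biased) = 0.25·0.1765 / (0.25·0.1765 + 0.5·0.8235) ≈ 0.0968
After '1': P(biased) = 0.75·0.0968 / (0.75·0.0968 + 0.5·0.9032) ≈ 0.1385
After '1': P(biased) = 0.75·0.1385 / (0.75·0.1385 + 0.5·0.8615) ≈ 0.1942

0.194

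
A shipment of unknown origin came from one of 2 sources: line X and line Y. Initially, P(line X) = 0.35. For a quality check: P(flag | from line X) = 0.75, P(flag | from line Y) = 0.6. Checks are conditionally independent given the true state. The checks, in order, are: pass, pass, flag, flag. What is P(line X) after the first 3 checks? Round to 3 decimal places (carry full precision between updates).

0.208

After 'pass': P(line X) = 0.25·0.3500 / (0.25·0.3500 + 0.4·0.6500) ≈ 0.2518
After 'pass': P(line X) = 0.25·0.2518 / (0.25·0.2518 + 0.4·0.7482) ≈ 0.1738
After 'flag': P(line X) = 0.75·0.1738 / (0.75·0.1738 + 0.6·0.8262) ≈ 0.2082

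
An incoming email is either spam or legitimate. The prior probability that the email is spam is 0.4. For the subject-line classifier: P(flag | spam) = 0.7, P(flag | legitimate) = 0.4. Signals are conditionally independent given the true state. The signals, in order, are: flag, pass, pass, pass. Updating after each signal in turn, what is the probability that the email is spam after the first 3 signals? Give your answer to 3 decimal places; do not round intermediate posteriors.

0.226

Each posterior becomes the prior for the next update.
After 'flag': P(spam) = 0.7·0.4000 / (0.7·0.4000 + 0.4·0.6000) ≈ 0.5385
After 'pass': P(spam) = 0.3·0.5385 / (0.3·0.5385 + 0.6·0.4615) ≈ 0.3684
After 'pass': P(spam) = 0.3·0.3684 / (0.3·0.3684 + 0.6·0.6316) ≈ 0.2258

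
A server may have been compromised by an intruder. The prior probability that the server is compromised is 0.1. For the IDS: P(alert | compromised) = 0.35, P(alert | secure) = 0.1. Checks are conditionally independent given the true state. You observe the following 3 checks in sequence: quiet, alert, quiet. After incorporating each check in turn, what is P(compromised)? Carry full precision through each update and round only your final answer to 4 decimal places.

After 'quiet': P(compromised) = 0.65·0.1000 / (0.65·0.1000 + 0.9·0.9000) ≈ 0.0743
After 'alert': P(compromised) = 0.35·0.0743 / (0.35·0.0743 + 0.1·0.9257) ≈ 0.2193
After 'quiet': P(compromised) = 0.65·0.2193 / (0.65·0.2193 + 0.9·0.7807) ≈ 0.1686

0.1686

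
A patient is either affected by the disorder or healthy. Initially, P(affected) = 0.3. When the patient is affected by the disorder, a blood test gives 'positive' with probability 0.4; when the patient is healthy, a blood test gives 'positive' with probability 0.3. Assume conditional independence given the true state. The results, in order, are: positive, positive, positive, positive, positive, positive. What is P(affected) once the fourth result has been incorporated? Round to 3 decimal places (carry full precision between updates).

0.575

After 'positive': P(affected) = 0.4·0.3000 / (0.4·0.3000 + 0.3·0.7000) ≈ 0.3636
After 'positive': P(affected) = 0.4·0.3636 / (0.4·0.3636 + 0.3·0.6364) ≈ 0.4324
After 'positive': P(affected) = 0.4·0.4324 / (0.4·0.4324 + 0.3·0.5676) ≈ 0.5039
After 'positive': P(affected) = 0.4·0.5039 / (0.4·0.5039 + 0.3·0.4961) ≈ 0.5753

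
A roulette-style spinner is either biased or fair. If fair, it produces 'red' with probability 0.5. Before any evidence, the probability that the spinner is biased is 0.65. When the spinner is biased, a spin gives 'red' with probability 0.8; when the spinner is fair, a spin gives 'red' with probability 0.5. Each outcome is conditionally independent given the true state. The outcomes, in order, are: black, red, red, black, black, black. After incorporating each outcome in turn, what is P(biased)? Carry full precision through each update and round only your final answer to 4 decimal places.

0.1085

After 'black': P(biased) = 0.2·0.6500 / (0.2·0.6500 + 0.5·0.3500) ≈ 0.4262
After 'red': P(biased) = 0.8·0.4262 / (0.8·0.4262 + 0.5·0.5738) ≈ 0.5431
After 'red': P(biased) = 0.8·0.5431 / (0.8·0.5431 + 0.5·0.4569) ≈ 0.6554
After 'black': P(biased) = 0.2·0.6554 / (0.2·0.6554 + 0.5·0.3446) ≈ 0.4320
After 'black': P(biased) = 0.2·0.4320 / (0.2·0.4320 + 0.5·0.5680) ≈ 0.2333
After 'black': P(biased) = 0.2·0.2333 / (0.2·0.2333 + 0.5·0.7667) ≈ 0.1085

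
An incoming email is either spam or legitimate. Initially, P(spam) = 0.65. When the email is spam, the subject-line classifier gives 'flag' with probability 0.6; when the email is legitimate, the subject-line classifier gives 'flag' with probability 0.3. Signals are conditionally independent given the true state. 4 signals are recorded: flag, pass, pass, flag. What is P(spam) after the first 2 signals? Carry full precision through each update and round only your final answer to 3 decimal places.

Each posterior becomes the prior for the next update.
After 'flag': P(spam) = 0.6·0.6500 / (0.6·0.6500 + 0.3·0.3500) ≈ 0.7879
After 'pass': P(spam) = 0.4·0.7879 / (0.4·0.7879 + 0.7·0.2121) ≈ 0.6797

0.680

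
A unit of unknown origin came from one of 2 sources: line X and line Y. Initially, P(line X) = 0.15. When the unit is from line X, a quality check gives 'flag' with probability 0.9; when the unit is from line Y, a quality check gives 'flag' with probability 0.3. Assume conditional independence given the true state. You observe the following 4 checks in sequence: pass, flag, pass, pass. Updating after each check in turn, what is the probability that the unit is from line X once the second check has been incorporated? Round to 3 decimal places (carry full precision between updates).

0.070

Apply Bayes' rule sequentially, carrying P(line X) forward.
After 'pass': P(line X) = 0.1·0.1500 / (0.1·0.1500 + 0.7·0.8500) ≈ 0.0246
After 'flag': P(line X) = 0.9·0.0246 / (0.9·0.0246 + 0.3·0.9754) ≈ 0.0703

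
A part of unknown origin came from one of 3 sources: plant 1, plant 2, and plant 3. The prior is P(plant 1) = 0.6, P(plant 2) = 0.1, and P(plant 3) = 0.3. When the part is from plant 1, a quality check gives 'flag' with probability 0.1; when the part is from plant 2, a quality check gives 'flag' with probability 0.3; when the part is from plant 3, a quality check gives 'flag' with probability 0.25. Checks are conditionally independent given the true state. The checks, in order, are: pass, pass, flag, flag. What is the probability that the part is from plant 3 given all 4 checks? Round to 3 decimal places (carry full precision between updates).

Apply Bayes' rule sequentially, carrying P(plant 3) forward.
After 'pass': normaliser = 0.9·0.6000 + 0.7·0.1000 + 0.75·0.3000; P(plant 1) ≈ 0.6467, P(plant 2) ≈ 0.0838, P(plant 3) ≈ 0.2695
After 'pass': normaliser = 0.9·0.6467 + 0.7·0.0838 + 0.75·0.2695; P(plant 1) ≈ 0.6906, P(plant 2) ≈ 0.0696, P(plant 3) ≈ 0.2398
After 'flag': normaliser = 0.1·0.6906 + 0.3·0.0696 + 0.25·0.2398; P(plant 1) ≈ 0.4607, P(plant 2) ≈ 0.1394, P(plant 3) ≈ 0.3999
After 'flag': normaliser = 0.1·0.4607 + 0.3·0.1394 + 0.25·0.3999; P(plant 1) ≈ 0.2452, P(plant 2) ≈ 0.2225, P(plant 3) ≈ 0.5322

0.532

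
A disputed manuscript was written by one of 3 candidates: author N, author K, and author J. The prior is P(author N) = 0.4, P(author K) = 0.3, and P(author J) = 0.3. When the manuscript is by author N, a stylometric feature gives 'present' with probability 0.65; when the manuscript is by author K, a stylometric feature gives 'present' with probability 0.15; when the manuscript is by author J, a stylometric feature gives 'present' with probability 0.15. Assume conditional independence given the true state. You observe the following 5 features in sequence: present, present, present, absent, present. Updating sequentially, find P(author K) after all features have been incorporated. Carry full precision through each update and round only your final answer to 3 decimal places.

Apply Bayes' rule sequentially, carrying P(author K) forward.
After 'present': normaliser = 0.65·0.4000 + 0.15·0.3000 + 0.15·0.3000; P(author N) ≈ 0.7429, P(author K) ≈ 0.1286, P(author J) ≈ 0.1286
After 'present': normaliser = 0.65·0.7429 + 0.15·0.1286 + 0.15·0.1286; P(author N) ≈ 0.9260, P(author K) ≈ 0.0370, P(author J) ≈ 0.0370
After 'present': normaliser = 0.65·0.9260 + 0.15·0.0370 + 0.15·0.0370; P(author N) ≈ 0.9819, P(author K) ≈ 0.0091, P(author J) ≈ 0.0091
After 'absent': normaliser = 0.35·0.9819 + 0.85·0.0091 + 0.85·0.0091; P(author N) ≈ 0.9571, P(author K) ≈ 0.0214, P(author J) ≈ 0.0214
After 'present': normaliser = 0.65·0.9571 + 0.15·0.0214 + 0.15·0.0214; P(author N) ≈ 0.9898, P(author K) ≈ 0.0051, P(author J) ≈ 0.0051

0.005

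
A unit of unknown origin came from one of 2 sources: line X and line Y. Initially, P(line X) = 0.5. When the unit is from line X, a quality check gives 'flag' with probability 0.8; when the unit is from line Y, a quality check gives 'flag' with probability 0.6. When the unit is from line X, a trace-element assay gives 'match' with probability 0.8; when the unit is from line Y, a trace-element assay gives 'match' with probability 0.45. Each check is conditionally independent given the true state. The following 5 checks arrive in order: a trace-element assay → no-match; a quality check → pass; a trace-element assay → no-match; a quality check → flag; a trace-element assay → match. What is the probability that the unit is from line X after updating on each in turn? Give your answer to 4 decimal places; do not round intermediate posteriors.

After a trace-element assay='no-match': P(line X) = 0.2·0.5000 / (0.2·0.5000 + 0.55·0.5000) ≈ 0.2667
After a quality check='pass': P(line X) = 0.2·0.2667 / (0.2·0.2667 + 0.4·0.7333) ≈ 0.1538
After a trace-element assay='no-match': P(line X) = 0.2·0.1538 / (0.2·0.1538 + 0.55·0.8462) ≈ 0.0620
After a quality check='flag': P(line X) = 0.8·0.0620 / (0.8·0.0620 + 0.6·0.9380) ≈ 0.0810
After a trace-element assay='match': P(line X) = 0.8·0.0810 / (0.8·0.0810 + 0.45·0.9190) ≈ 0.1355

0.1355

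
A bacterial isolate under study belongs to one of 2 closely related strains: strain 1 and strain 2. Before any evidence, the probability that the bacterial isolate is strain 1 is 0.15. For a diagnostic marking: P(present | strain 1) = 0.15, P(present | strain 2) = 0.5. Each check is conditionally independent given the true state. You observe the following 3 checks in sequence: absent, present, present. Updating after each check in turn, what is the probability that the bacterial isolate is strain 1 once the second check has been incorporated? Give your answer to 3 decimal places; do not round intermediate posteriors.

Each posterior becomes the prior for the next update.
After 'absent': P(strain 1) = 0.85·0.1500 / (0.85·0.1500 + 0.5·0.8500) ≈ 0.2308
After 'present': P(strain 1) = 0.15·0.2308 / (0.15·0.2308 + 0.5·0.7692) ≈ 0.0826

0.083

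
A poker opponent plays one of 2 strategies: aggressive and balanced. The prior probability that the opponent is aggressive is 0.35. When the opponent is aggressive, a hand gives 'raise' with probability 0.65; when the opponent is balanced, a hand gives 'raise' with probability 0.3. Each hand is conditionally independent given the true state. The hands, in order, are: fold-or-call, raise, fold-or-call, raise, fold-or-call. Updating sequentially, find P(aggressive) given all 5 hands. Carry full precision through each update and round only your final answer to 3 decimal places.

After 'fold-or-call': P(aggressive) = 0.35·0.3500 / (0.35·0.3500 + 0.7·0.6500) ≈ 0.2121
After 'raise': P(aggressive) = 0.65·0.2121 / (0.65·0.2121 + 0.3·0.7879) ≈ 0.3684
After 'fold-or-call': P(aggressive) = 0.35·0.3684 / (0.35·0.3684 + 0.7·0.6316) ≈ 0.2258
After 'raise': P(aggressive) = 0.65·0.2258 / (0.65·0.2258 + 0.3·0.7742) ≈ 0.3872
After 'fold-or-call': P(aggressive) = 0.35·0.3872 / (0.35·0.3872 + 0.7·0.6128) ≈ 0.2401

0.240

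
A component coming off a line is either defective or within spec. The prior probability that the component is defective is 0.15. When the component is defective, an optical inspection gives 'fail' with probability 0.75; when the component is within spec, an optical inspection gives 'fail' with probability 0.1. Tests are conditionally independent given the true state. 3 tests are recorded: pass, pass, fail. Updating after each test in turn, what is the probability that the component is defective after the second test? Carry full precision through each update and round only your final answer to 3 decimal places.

0.013

After 'pass': P(defective) = 0.25·0.1500 / (0.25·0.1500 + 0.9·0.8500) ≈ 0.0467
After 'pass': P(defective) = 0.25·0.0467 / (0.25·0.0467 + 0.9·0.9533) ≈ 0.0134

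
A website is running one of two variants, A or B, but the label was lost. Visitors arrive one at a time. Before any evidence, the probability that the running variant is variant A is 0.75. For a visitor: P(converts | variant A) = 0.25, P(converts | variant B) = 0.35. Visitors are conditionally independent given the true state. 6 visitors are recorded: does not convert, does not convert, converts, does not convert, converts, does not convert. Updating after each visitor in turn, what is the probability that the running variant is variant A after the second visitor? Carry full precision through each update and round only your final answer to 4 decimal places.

0.7998

After 'does not convert': P(A) = 0.75·0.7500 / (0.75·0.7500 + 0.65·0.2500) ≈ 0.7759
After 'does not convert': P(A) = 0.75·0.7759 / (0.75·0.7759 + 0.65·0.2241) ≈ 0.7998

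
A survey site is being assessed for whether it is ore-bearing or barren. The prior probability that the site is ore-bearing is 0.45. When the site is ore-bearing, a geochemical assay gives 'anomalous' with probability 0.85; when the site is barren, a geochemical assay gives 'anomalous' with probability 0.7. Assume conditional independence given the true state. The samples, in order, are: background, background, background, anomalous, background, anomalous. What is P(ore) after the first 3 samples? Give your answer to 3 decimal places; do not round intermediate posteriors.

After 'background': P(ore) = 0.15·0.4500 / (0.15·0.4500 + 0.3·0.5500) ≈ 0.2903
After 'background': P(ore) = 0.15·0.2903 / (0.15·0.2903 + 0.3·0.7097) ≈ 0.1698
After 'background': P(ore) = 0.15·0.1698 / (0.15·0.1698 + 0.3·0.8302) ≈ 0.0928

0.093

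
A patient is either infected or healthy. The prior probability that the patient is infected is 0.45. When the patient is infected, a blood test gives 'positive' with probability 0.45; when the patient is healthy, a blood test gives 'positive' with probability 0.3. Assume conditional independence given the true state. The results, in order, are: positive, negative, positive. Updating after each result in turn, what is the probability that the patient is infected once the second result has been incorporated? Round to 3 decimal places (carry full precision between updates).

0.491

After 'positive': P(infected) = 0.45·0.4500 / (0.45·0.4500 + 0.3·0.5500) ≈ 0.5510
After 'negative': P(infected) = 0.55·0.5510 / (0.55·0.5510 + 0.7·0.4490) ≈ 0.4909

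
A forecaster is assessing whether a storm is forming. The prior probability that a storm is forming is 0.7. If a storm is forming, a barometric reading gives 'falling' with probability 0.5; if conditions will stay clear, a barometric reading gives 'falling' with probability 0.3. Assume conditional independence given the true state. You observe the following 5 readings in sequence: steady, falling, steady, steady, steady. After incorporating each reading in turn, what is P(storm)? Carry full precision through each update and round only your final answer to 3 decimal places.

After 'steady': P(storm) = 0.5·0.7000 / (0.5·0.7000 + 0.7·0.3000) ≈ 0.6250
After 'falling': P(storm) = 0.5·0.6250 / (0.5·0.6250 + 0.3·0.3750) ≈ 0.7353
After 'steady': P(storm) = 0.5·0.7353 / (0.5·0.7353 + 0.7·0.2647) ≈ 0.6649
After 'steady': P(storm) = 0.5·0.6649 / (0.5·0.6649 + 0.7·0.3351) ≈ 0.5863
After 'steady': P(storm) = 0.5·0.5863 / (0.5·0.5863 + 0.7·0.4137) ≈ 0.5031

0.503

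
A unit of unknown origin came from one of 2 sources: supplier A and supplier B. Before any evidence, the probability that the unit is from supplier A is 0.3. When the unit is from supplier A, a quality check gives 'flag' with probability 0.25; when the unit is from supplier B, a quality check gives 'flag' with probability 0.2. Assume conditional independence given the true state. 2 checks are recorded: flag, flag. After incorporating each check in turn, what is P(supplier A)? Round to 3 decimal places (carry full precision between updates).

0.401

After 'flag': P(supplier A) = 0.25·0.3000 / (0.25·0.3000 + 0.2·0.7000) ≈ 0.3488
After 'flag': P(supplier A) = 0.25·0.3488 / (0.25·0.3488 + 0.2·0.6512) ≈ 0.4011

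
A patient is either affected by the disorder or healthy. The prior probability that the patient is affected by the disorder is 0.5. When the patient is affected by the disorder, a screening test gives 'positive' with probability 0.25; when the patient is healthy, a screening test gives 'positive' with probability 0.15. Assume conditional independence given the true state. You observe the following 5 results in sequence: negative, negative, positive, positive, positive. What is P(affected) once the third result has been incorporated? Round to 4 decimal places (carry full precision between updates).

0.5648

After 'negative': P(affected) = 0.75·0.5000 / (0.75·0.5000 + 0.85·0.5000) ≈ 0.4688
After 'negative': P(affected) = 0.75·0.4688 / (0.75·0.4688 + 0.85·0.5312) ≈ 0.4377
After 'positive': P(affected) = 0.25·0.4377 / (0.25·0.4377 + 0.15·0.5623) ≈ 0.5648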